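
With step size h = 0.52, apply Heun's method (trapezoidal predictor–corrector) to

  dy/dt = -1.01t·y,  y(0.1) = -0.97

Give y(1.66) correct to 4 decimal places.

-0.2655

Heun: k1 = f(t_n, y_n); k2 = f(t_n + h, y_n + h·k1); y_{n+1} = y_n + (h/2)·(k1 + k2).
t=0.100000, y=-0.970000:
  k1 = f(0.100000, -0.970000) = 0.097970
  k2 = f(0.620000, -0.919056) = 0.575513
  y ← -0.970000 + (0.52/2)·(0.097970 + 0.575513) = -0.794895
t=0.620000, y=-0.794895:
  k1 = f(0.620000, -0.794895) = 0.497763
  k2 = f(1.140000, -0.536058) = 0.617217
  y ← -0.794895 + (0.52/2)·(0.497763 + 0.617217) = -0.505000
t=1.140000, y=-0.505000:
  k1 = f(1.140000, -0.505000) = 0.581457
  k2 = f(1.660000, -0.202642) = 0.339750
  y ← -0.505000 + (0.52/2)·(0.581457 + 0.339750) = -0.265486
y(1.66) ≈ -0.2655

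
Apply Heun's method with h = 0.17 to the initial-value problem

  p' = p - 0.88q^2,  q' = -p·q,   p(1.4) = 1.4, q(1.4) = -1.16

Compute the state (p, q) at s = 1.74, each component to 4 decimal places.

Heun on (p,q): k1 = f(s_n, state_n); k2 = f(s_n + h, state_n + h·k1); state_{n+1} = state_n + (h/2)·(k1 + k2).
1.400000: (1.400000, -1.160000)
  k1 = (0.215872, 1.624000)
  predictor → (1.436698, -0.883920)
  k2 = (0.749141, 1.269926)
  → (1.482026, -0.914016)
1.570000: (1.482026, -0.914016)
  k1 = (0.746851, 1.354596)
  predictor → (1.608991, -0.683735)
  k2 = (1.197597, 1.100123)
  → (1.647304, -0.705365)
(p(1.74), q(1.74)) ≈ (1.6473, -0.7054)

1.6473, -0.7054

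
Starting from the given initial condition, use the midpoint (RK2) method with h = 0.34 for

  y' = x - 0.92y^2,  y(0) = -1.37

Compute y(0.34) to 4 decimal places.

-2.1778

Midpoint: k1 = f(x_n, y_n); k2 = f(x_n + h/2, y_n + (h/2)·k1); y_{n+1} = y_n + h·k2.
x=0.000000, y=-1.370000:
  k1 = f(0.000000, -1.370000) = -1.726748
  k2 = f(0.170000, -1.663547) = -2.375998
  y ← -1.370000 + 0.34·(-2.375998) = -2.177839
y(0.34) ≈ -2.1778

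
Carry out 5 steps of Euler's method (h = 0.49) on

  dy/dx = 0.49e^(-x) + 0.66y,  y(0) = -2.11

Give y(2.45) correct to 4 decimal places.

Euler: y_{n+1} = y_n + h·f(x_n, y_n).
x=0.000000, y=-2.110000: f=-0.902600 → y ← -2.110000 + 0.49·(-0.902600) = -2.552274
x=0.490000, y=-2.552274: f=-1.384314 → y ← -2.552274 + 0.49·(-1.384314) = -3.230588
x=0.980000, y=-3.230588: f=-1.948286 → y ← -3.230588 + 0.49·(-1.948286) = -4.185248
x=1.470000, y=-4.185248: f=-2.649600 → y ← -4.185248 + 0.49·(-2.649600) = -5.483552
x=1.960000, y=-5.483552: f=-3.550124 → y ← -5.483552 + 0.49·(-3.550124) = -7.223112
y(2.45) ≈ -7.2231

-7.2231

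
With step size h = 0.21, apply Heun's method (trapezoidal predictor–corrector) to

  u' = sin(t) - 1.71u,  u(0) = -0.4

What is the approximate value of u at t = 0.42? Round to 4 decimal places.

-0.1267

Heun: k1 = f(t_n, u_n); k2 = f(t_n + h, u_n + h·k1); u_{n+1} = u_n + (h/2)·(k1 + k2).
t=0.000000, u=-0.400000:
  k1 = f(0.000000, -0.400000) = 0.684000
  k2 = f(0.210000, -0.256360) = 0.646835
  u ← -0.400000 + (0.21/2)·(0.684000 + 0.646835) = -0.260262
t=0.210000, u=-0.260262:
  k1 = f(0.210000, -0.260262) = 0.653508
  k2 = f(0.420000, -0.123026) = 0.618134
  u ← -0.260262 + (0.21/2)·(0.653508 + 0.618134) = -0.126740
u(0.42) ≈ -0.1267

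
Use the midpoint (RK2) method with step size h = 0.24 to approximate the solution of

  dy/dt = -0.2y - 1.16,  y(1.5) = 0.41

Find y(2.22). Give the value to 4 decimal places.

-0.4225

Midpoint: k1 = f(t_n, y_n); k2 = f(t_n + h/2, y_n + (h/2)·k1); y_{n+1} = y_n + h·k2.
t=1.500000, y=0.410000:
  k1 = f(1.500000, 0.410000) = -1.242000
  k2 = f(1.620000, 0.260960) = -1.212192
  y ← 0.410000 + 0.24·(-1.212192) = 0.119074
t=1.740000, y=0.119074:
  k1 = f(1.740000, 0.119074) = -1.183815
  k2 = f(1.860000, -0.022984) = -1.155403
  y ← 0.119074 + 0.24·(-1.155403) = -0.158223
t=1.980000, y=-0.158223:
  k1 = f(1.980000, -0.158223) = -1.128355
  k2 = f(2.100000, -0.293626) = -1.101275
  y ← -0.158223 + 0.24·(-1.101275) = -0.422529
y(2.22) ≈ -0.4225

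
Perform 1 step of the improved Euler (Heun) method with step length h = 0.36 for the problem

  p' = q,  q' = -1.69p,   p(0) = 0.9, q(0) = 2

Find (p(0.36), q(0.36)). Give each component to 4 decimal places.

Heun on (p,q): k1 = f(t_n, state_n); k2 = f(t_n + h, state_n + h·k1); state_{n+1} = state_n + (h/2)·(k1 + k2).
0.000000: (0.900000, 2.000000)
  k1 = (2.000000, -1.521000)
  predictor → (1.620000, 1.452440)
  k2 = (1.452440, -2.737800)
  → (1.521439, 1.233416)
(p(0.36), q(0.36)) ≈ (1.5214, 1.2334)

1.5214, 1.2334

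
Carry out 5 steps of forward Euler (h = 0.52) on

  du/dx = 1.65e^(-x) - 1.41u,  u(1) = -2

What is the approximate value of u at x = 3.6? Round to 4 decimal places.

Euler: u_{n+1} = u_n + h·f(x_n, u_n).
x=1.000000, u=-2.000000: f=3.427001 → u ← -2.000000 + 0.52·3.427001 = -0.217959
x=1.520000, u=-0.217959: f=0.668197 → u ← -0.217959 + 0.52·0.668197 = 0.129503
x=2.040000, u=0.129503: f=0.031948 → u ← 0.129503 + 0.52·0.031948 = 0.146116
x=2.560000, u=0.146116: f=-0.078471 → u ← 0.146116 + 0.52·(-0.078471) = 0.105311
x=3.080000, u=0.105311: f=-0.072656 → u ← 0.105311 + 0.52·(-0.072656) = 0.067530
u(3.6) ≈ 0.0675

0.0675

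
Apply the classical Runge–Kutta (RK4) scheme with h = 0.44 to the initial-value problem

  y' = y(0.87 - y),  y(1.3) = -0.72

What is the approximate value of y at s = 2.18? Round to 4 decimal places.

RK4: k1 = f(s_n, y_n); k2 = f(s_n + h/2, y_n + (h/2)·k1); k3 = f(s_n + h/2, y_n + (h/2)·k2); k4 = f(s_n + h, y_n + h·k3); y_{n+1} = y_n + (h/6)·(k1 + 2k2 + 2k3 + k4).
s=1.300000, y=-0.720000:
  k1 = f(1.300000, -0.720000) = -1.144800
  k2 = f(1.520000, -0.971856) = -1.790019
  k3 = f(1.520000, -1.113804) = -2.209569
  k4 = f(1.740000, -1.692210) = -4.335799
  y ← -0.720000 + (0.44/6)·(k1 + 2k2 + 2k3 + k4) = -1.708517
s=1.740000, y=-1.708517:
  k1 = f(1.740000, -1.708517) = -4.405440
  k2 = f(1.960000, -2.677714) = -9.499761
  k3 = f(1.960000, -3.798464) = -17.732995
  k4 = f(2.180000, -9.511034) = -98.734377
  y ← -1.708517 + (0.44/6)·(k1 + 2k2 + 2k3 + k4) = -13.266241
y(2.18) ≈ -13.2662

-13.2662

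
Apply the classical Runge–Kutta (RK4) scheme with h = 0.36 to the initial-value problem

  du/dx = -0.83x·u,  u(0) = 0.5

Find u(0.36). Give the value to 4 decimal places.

RK4: k1 = f(x_n, u_n); k2 = f(x_n + h/2, u_n + (h/2)·k1); k3 = f(x_n + h/2, u_n + (h/2)·k2); k4 = f(x_n + h, u_n + h·k3); u_{n+1} = u_n + (h/6)·(k1 + 2k2 + 2k3 + k4).
x=0.000000, u=0.500000:
  k1 = f(0.000000, 0.500000) = 0.000000
  k2 = f(0.180000, 0.500000) = -0.074700
  k3 = f(0.180000, 0.486554) = -0.072691
  k4 = f(0.360000, 0.473831) = -0.141581
  u ← 0.500000 + (0.36/6)·(k1 + 2k2 + 2k3 + k4) = 0.473818
u(0.36) ≈ 0.4738

0.4738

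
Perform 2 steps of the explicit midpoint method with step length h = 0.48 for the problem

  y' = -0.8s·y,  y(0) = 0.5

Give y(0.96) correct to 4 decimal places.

Midpoint: k1 = f(s_n, y_n); k2 = f(s_n + h/2, y_n + (h/2)·k1); y_{n+1} = y_n + h·k2.
s=0.000000, y=0.500000:
  k1 = f(0.000000, 0.500000) = 0.000000
  k2 = f(0.240000, 0.500000) = -0.096000
  y ← 0.500000 + 0.48·(-0.096000) = 0.453920
s=0.480000, y=0.453920:
  k1 = f(0.480000, 0.453920) = -0.174305
  k2 = f(0.720000, 0.412087) = -0.237362
  y ← 0.453920 + 0.48·(-0.237362) = 0.339986
y(0.96) ≈ 0.3400

0.3400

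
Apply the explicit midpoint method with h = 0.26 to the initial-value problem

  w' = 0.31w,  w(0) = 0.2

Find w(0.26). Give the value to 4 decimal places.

Midpoint: k1 = f(s_n, w_n); k2 = f(s_n + h/2, w_n + (h/2)·k1); w_{n+1} = w_n + h·k2.
s=0.000000, w=0.200000:
  k1 = f(0.000000, 0.200000) = 0.062000
  k2 = f(0.130000, 0.208060) = 0.064499
  w ← 0.200000 + 0.26·0.064499 = 0.216770
w(0.26) ≈ 0.2168

0.2168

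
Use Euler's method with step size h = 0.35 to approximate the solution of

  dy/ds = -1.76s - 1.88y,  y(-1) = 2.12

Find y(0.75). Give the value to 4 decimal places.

Euler: y_{n+1} = y_n + h·f(s_n, y_n).
s=-1.000000, y=2.120000: f=-2.225600 → y ← 2.120000 + 0.35·(-2.225600) = 1.341040
s=-0.650000, y=1.341040: f=-1.377155 → y ← 1.341040 + 0.35·(-1.377155) = 0.859036
s=-0.300000, y=0.859036: f=-1.086987 → y ← 0.859036 + 0.35·(-1.086987) = 0.478590
s=0.050000, y=0.478590: f=-0.987750 → y ← 0.478590 + 0.35·(-0.987750) = 0.132878
s=0.400000, y=0.132878: f=-0.953810 → y ← 0.132878 + 0.35·(-0.953810) = -0.200956
y(0.75) ≈ -0.2010

-0.2010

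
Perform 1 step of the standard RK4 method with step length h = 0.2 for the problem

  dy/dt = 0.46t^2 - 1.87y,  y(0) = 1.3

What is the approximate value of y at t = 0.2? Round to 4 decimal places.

0.8956

RK4: k1 = f(t_n, y_n); k2 = f(t_n + h/2, y_n + (h/2)·k1); k3 = f(t_n + h/2, y_n + (h/2)·k2); k4 = f(t_n + h, y_n + h·k3); y_{n+1} = y_n + (h/6)·(k1 + 2k2 + 2k3 + k4).
t=0.000000, y=1.300000:
  k1 = f(0.000000, 1.300000) = -2.431000
  k2 = f(0.100000, 1.056900) = -1.971803
  k3 = f(0.100000, 1.102820) = -2.057673
  k4 = f(0.200000, 0.888465) = -1.643030
  y ← 1.300000 + (0.2/6)·(k1 + 2k2 + 2k3 + k4) = 0.895567
y(0.2) ≈ 0.8956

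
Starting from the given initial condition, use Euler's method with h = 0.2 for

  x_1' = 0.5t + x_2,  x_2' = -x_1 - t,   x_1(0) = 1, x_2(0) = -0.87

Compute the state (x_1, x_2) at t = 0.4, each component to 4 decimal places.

Euler on (x_1,x_2): x_1_{n+1} = x_1_n + h·x_1', x_2_{n+1} = x_2_n + h·x_2'.
0.000000: (1.000000, -0.870000); f=(-0.870000, -1.000000) → (0.826000, -1.070000)
0.200000: (0.826000, -1.070000); f=(-0.970000, -1.026000) → (0.632000, -1.275200)
(x_1(0.4), x_2(0.4)) ≈ (0.6320, -1.2752)

0.6320, -1.2752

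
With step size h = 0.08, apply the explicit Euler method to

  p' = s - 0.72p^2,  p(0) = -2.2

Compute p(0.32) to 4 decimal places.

-3.8717

Euler: p_{n+1} = p_n + h·f(s_n, p_n).
s=0.000000, p=-2.200000: f=-3.484800 → p ← -2.200000 + 0.08·(-3.484800) = -2.478784
s=0.080000, p=-2.478784: f=-4.343946 → p ← -2.478784 + 0.08·(-4.343946) = -2.826300
s=0.160000, p=-2.826300: f=-5.591338 → p ← -2.826300 + 0.08·(-5.591338) = -3.273607
s=0.240000, p=-3.273607: f=-7.475881 → p ← -3.273607 + 0.08·(-7.475881) = -3.871677
p(0.32) ≈ -3.8717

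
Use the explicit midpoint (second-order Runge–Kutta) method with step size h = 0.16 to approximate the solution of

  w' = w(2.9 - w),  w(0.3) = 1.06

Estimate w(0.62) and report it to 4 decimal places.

Midpoint: k1 = f(t_n, w_n); k2 = f(t_n + h/2, w_n + (h/2)·k1); w_{n+1} = w_n + h·k2.
t=0.300000, w=1.060000:
  k1 = f(0.300000, 1.060000) = 1.950400
  k2 = f(0.380000, 1.216032) = 2.047759
  w ← 1.060000 + 0.16·2.047759 = 1.387641
t=0.460000, w=1.387641:
  k1 = f(0.460000, 1.387641) = 2.098611
  k2 = f(0.540000, 1.555530) = 2.091363
  w ← 1.387641 + 0.16·2.091363 = 1.722260
w(0.62) ≈ 1.7223

1.7223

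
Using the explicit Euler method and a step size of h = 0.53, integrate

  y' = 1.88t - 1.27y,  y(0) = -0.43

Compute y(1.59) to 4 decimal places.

Euler: y_{n+1} = y_n + h·f(t_n, y_n).
t=0.000000, y=-0.430000: f=0.546100 → y ← -0.430000 + 0.53·0.546100 = -0.140567
t=0.530000, y=-0.140567: f=1.174920 → y ← -0.140567 + 0.53·1.174920 = 0.482141
t=1.060000, y=0.482141: f=1.380481 → y ← 0.482141 + 0.53·1.380481 = 1.213796
y(1.59) ≈ 1.2138

1.2138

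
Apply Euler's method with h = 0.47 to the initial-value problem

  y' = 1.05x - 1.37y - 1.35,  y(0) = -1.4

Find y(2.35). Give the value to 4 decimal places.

Euler: y_{n+1} = y_n + h·f(x_n, y_n).
x=0.000000, y=-1.400000: f=0.568000 → y ← -1.400000 + 0.47·0.568000 = -1.133040
x=0.470000, y=-1.133040: f=0.695765 → y ← -1.133040 + 0.47·0.695765 = -0.806031
x=0.940000, y=-0.806031: f=0.741262 → y ← -0.806031 + 0.47·0.741262 = -0.457637
x=1.410000, y=-0.457637: f=0.757463 → y ← -0.457637 + 0.47·0.757463 = -0.101630
x=1.880000, y=-0.101630: f=0.763233 → y ← -0.101630 + 0.47·0.763233 = 0.257090
y(2.35) ≈ 0.2571

0.2571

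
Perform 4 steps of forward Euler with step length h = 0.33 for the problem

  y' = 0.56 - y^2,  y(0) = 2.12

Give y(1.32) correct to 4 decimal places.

0.7571

Euler: y_{n+1} = y_n + h·f(t_n, y_n).
t=0.000000, y=2.120000: f=-3.934400 → y ← 2.120000 + 0.33·(-3.934400) = 0.821648
t=0.330000, y=0.821648: f=-0.115105 → y ← 0.821648 + 0.33·(-0.115105) = 0.783663
t=0.660000, y=0.783663: f=-0.054128 → y ← 0.783663 + 0.33·(-0.054128) = 0.765801
t=0.990000, y=0.765801: f=-0.026451 → y ← 0.765801 + 0.33·(-0.026451) = 0.757072
y(1.32) ≈ 0.7571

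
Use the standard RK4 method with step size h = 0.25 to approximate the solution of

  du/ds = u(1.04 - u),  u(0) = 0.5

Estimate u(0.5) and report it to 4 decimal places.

RK4: k1 = f(s_n, u_n); k2 = f(s_n + h/2, u_n + (h/2)·k1); k3 = f(s_n + h/2, u_n + (h/2)·k2); k4 = f(s_n + h, u_n + h·k3); u_{n+1} = u_n + (h/6)·(k1 + 2k2 + 2k3 + k4).
s=0.000000, u=0.500000:
  k1 = f(0.000000, 0.500000) = 0.270000
  k2 = f(0.125000, 0.533750) = 0.270211
  k3 = f(0.125000, 0.533776) = 0.270210
  k4 = f(0.250000, 0.567553) = 0.268139
  u ← 0.500000 + (0.25/6)·(k1 + 2k2 + 2k3 + k4) = 0.567458
s=0.250000, u=0.567458:
  k1 = f(0.250000, 0.567458) = 0.268148
  k2 = f(0.375000, 0.600976) = 0.263843
  k3 = f(0.375000, 0.600438) = 0.263930
  k4 = f(0.500000, 0.633440) = 0.257531
  u ← 0.567458 + (0.25/6)·(k1 + 2k2 + 2k3 + k4) = 0.633342
u(0.5) ≈ 0.6333

0.6333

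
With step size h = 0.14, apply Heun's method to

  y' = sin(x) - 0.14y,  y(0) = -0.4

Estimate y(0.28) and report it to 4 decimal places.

Heun: k1 = f(x_n, y_n); k2 = f(x_n + h, y_n + h·k1); y_{n+1} = y_n + (h/2)·(k1 + k2).
x=0.000000, y=-0.400000:
  k1 = f(0.000000, -0.400000) = 0.056000
  k2 = f(0.140000, -0.392160) = 0.194446
  y ← -0.400000 + (0.14/2)·(0.056000 + 0.194446) = -0.382469
x=0.140000, y=-0.382469:
  k1 = f(0.140000, -0.382469) = 0.193089
  k2 = f(0.280000, -0.355436) = 0.326117
  y ← -0.382469 + (0.14/2)·(0.193089 + 0.326117) = -0.346124
y(0.28) ≈ -0.3461

-0.3461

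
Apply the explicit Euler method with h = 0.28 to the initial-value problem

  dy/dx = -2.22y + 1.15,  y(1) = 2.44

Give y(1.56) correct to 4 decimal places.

0.7932

Euler: y_{n+1} = y_n + h·f(x_n, y_n).
x=1.000000, y=2.440000: f=-4.266800 → y ← 2.440000 + 0.28·(-4.266800) = 1.245296
x=1.280000, y=1.245296: f=-1.614557 → y ← 1.245296 + 0.28·(-1.614557) = 0.793220
y(1.56) ≈ 0.7932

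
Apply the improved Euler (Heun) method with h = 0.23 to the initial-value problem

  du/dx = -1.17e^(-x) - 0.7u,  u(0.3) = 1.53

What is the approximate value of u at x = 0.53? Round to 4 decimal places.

1.1407

Heun: k1 = f(x_n, u_n); k2 = f(x_n + h, u_n + h·k1); u_{n+1} = u_n + (h/2)·(k1 + k2).
x=0.300000, u=1.530000:
  k1 = f(0.300000, 1.530000) = -1.937757
  k2 = f(0.530000, 1.084316) = -1.447689
  u ← 1.530000 + (0.23/2)·(-1.937757 + (-1.447689)) = 1.140674
u(0.53) ≈ 1.1407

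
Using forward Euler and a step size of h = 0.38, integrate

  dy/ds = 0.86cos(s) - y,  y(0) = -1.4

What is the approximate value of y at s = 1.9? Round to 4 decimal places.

0.1846

Euler: y_{n+1} = y_n + h·f(s_n, y_n).
s=0.000000, y=-1.400000: f=2.260000 → y ← -1.400000 + 0.38·2.260000 = -0.541200
s=0.380000, y=-0.541200: f=1.339852 → y ← -0.541200 + 0.38·1.339852 = -0.032056
s=0.760000, y=-0.032056: f=0.655415 → y ← -0.032056 + 0.38·0.655415 = 0.217001
s=1.140000, y=0.217001: f=0.142130 → y ← 0.217001 + 0.38·0.142130 = 0.271011
s=1.520000, y=0.271011: f=-0.227345 → y ← 0.271011 + 0.38·(-0.227345) = 0.184620
y(1.9) ≈ 0.1846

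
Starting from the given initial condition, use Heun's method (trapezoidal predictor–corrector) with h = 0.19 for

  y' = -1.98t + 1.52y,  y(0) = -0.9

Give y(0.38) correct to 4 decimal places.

-1.7583

Heun: k1 = f(t_n, y_n); k2 = f(t_n + h, y_n + h·k1); y_{n+1} = y_n + (h/2)·(k1 + k2).
t=0.000000, y=-0.900000:
  k1 = f(0.000000, -0.900000) = -1.368000
  k2 = f(0.190000, -1.159920) = -2.139278
  y ← -0.900000 + (0.19/2)·(-1.368000 + (-2.139278)) = -1.233191
t=0.190000, y=-1.233191:
  k1 = f(0.190000, -1.233191) = -2.250651
  k2 = f(0.380000, -1.660815) = -3.276839
  y ← -1.233191 + (0.19/2)·(-2.250651 + (-3.276839)) = -1.758303
y(0.38) ≈ -1.7583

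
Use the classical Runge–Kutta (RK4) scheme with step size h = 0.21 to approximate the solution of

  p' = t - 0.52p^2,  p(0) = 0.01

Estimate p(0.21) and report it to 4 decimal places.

RK4: k1 = f(t_n, p_n); k2 = f(t_n + h/2, p_n + (h/2)·k1); k3 = f(t_n + h/2, p_n + (h/2)·k2); k4 = f(t_n + h, p_n + h·k3); p_{n+1} = p_n + (h/6)·(k1 + 2k2 + 2k3 + k4).
t=0.000000, p=0.010000:
  k1 = f(0.000000, 0.010000) = -0.000052
  k2 = f(0.105000, 0.009995) = 0.104948
  k3 = f(0.105000, 0.021020) = 0.104770
  k4 = f(0.210000, 0.032002) = 0.209467
  p ← 0.010000 + (0.21/6)·(k1 + 2k2 + 2k3 + k4) = 0.032010
p(0.21) ≈ 0.0320

0.0320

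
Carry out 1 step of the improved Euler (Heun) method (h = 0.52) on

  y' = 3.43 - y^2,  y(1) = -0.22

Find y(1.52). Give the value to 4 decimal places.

0.9357

Heun: k1 = f(x_n, y_n); k2 = f(x_n + h, y_n + h·k1); y_{n+1} = y_n + (h/2)·(k1 + k2).
x=1.000000, y=-0.220000:
  k1 = f(1.000000, -0.220000) = 3.381600
  k2 = f(1.520000, 1.538432) = 1.063227
  y ← -0.220000 + (0.52/2)·(3.381600 + 1.063227) = 0.935655
y(1.52) ≈ 0.9357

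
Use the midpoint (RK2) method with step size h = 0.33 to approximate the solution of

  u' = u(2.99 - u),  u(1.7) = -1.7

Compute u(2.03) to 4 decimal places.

-7.6763

Midpoint: k1 = f(x_n, u_n); k2 = f(x_n + h/2, u_n + (h/2)·k1); u_{n+1} = u_n + h·k2.
x=1.700000, u=-1.700000:
  k1 = f(1.700000, -1.700000) = -7.973000
  k2 = f(1.865000, -3.015545) = -18.109991
  u ← -1.700000 + 0.33·(-18.109991) = -7.676297
u(2.03) ≈ -7.6763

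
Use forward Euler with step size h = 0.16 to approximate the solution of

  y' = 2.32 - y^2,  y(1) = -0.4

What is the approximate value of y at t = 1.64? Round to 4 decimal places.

Euler: y_{n+1} = y_n + h·f(t_n, y_n).
t=1.000000, y=-0.400000: f=2.160000 → y ← -0.400000 + 0.16·2.160000 = -0.054400
t=1.160000, y=-0.054400: f=2.317041 → y ← -0.054400 + 0.16·2.317041 = 0.316327
t=1.320000, y=0.316327: f=2.219938 → y ← 0.316327 + 0.16·2.219938 = 0.671517
t=1.480000, y=0.671517: f=1.869066 → y ← 0.671517 + 0.16·1.869066 = 0.970567
y(1.64) ≈ 0.9706

0.9706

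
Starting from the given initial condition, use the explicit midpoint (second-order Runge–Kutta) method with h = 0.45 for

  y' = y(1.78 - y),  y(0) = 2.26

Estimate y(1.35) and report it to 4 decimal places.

Midpoint: k1 = f(t_n, y_n); k2 = f(t_n + h/2, y_n + (h/2)·k1); y_{n+1} = y_n + h·k2.
t=0.000000, y=2.260000:
  k1 = f(0.000000, 2.260000) = -1.084800
  k2 = f(0.225000, 2.015920) = -0.475596
  y ← 2.260000 + 0.45·(-0.475596) = 2.045982
t=0.450000, y=2.045982:
  k1 = f(0.450000, 2.045982) = -0.544194
  k2 = f(0.675000, 1.923538) = -0.276101
  y ← 2.045982 + 0.45·(-0.276101) = 1.921736
t=0.900000, y=1.921736:
  k1 = f(0.900000, 1.921736) = -0.272380
  k2 = f(1.125000, 1.860451) = -0.149675
  y ← 1.921736 + 0.45·(-0.149675) = 1.854383
y(1.35) ≈ 1.8544

1.8544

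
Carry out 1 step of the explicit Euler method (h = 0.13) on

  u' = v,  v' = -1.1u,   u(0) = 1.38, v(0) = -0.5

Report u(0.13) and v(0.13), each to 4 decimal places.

Euler on (u,v): u_{n+1} = u_n + h·u', v_{n+1} = v_n + h·v'.
0.000000: (1.380000, -0.500000); f=(-0.500000, -1.518000) → (1.315000, -0.697340)
(u(0.13), v(0.13)) ≈ (1.3150, -0.6973)

1.3150, -0.6973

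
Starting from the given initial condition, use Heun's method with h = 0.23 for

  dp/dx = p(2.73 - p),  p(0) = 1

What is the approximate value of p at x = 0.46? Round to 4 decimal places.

Heun: k1 = f(x_n, p_n); k2 = f(x_n + h, p_n + h·k1); p_{n+1} = p_n + (h/2)·(k1 + k2).
x=0.000000, p=1.000000:
  k1 = f(0.000000, 1.000000) = 1.730000
  k2 = f(0.230000, 1.397900) = 1.862143
  p ← 1.000000 + (0.23/2)·(1.730000 + 1.862143) = 1.413096
x=0.230000, p=1.413096:
  k1 = f(0.230000, 1.413096) = 1.860912
  k2 = f(0.460000, 1.841106) = 1.636548
  p ← 1.413096 + (0.23/2)·(1.860912 + 1.636548) = 1.815304
p(0.46) ≈ 1.8153

1.8153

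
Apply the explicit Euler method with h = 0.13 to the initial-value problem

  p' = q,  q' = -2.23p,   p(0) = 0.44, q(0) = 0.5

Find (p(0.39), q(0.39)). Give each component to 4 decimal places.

Euler on (p,q): p_{n+1} = p_n + h·p', q_{n+1} = q_n + h·q'.
0.000000: (0.440000, 0.500000); f=(0.500000, -0.981200) → (0.505000, 0.372444)
0.130000: (0.505000, 0.372444); f=(0.372444, -1.126150) → (0.553418, 0.226044)
0.260000: (0.553418, 0.226044); f=(0.226044, -1.234122) → (0.582804, 0.065609)
(p(0.39), q(0.39)) ≈ (0.5828, 0.0656)

0.5828, 0.0656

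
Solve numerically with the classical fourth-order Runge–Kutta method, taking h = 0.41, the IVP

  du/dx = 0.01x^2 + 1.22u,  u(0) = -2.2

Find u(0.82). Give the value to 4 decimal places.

-5.9781

RK4: k1 = f(x_n, u_n); k2 = f(x_n + h/2, u_n + (h/2)·k1); k3 = f(x_n + h/2, u_n + (h/2)·k2); k4 = f(x_n + h, u_n + h·k3); u_{n+1} = u_n + (h/6)·(k1 + 2k2 + 2k3 + k4).
x=0.000000, u=-2.200000:
  k1 = f(0.000000, -2.200000) = -2.684000
  k2 = f(0.205000, -2.750220) = -3.354848
  k3 = f(0.205000, -2.887744) = -3.522627
  k4 = f(0.410000, -3.644277) = -4.444337
  u ← -2.200000 + (0.41/6)·(k1 + 2k2 + 2k3 + k4) = -3.627025
x=0.410000, u=-3.627025:
  k1 = f(0.410000, -3.627025) = -4.423289
  k2 = f(0.615000, -4.533799) = -5.527452
  k3 = f(0.615000, -4.760152) = -5.803604
  k4 = f(0.820000, -6.006502) = -7.321209
  u ← -3.627025 + (0.41/6)·(k1 + 2k2 + 2k3 + k4) = -5.978143
u(0.82) ≈ -5.9781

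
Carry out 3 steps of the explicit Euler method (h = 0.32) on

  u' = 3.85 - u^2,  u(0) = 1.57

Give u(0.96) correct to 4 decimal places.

Euler: u_{n+1} = u_n + h·f(t_n, u_n).
t=0.000000, u=1.570000: f=1.385100 → u ← 1.570000 + 0.32·1.385100 = 2.013232
t=0.320000, u=2.013232: f=-0.203103 → u ← 2.013232 + 0.32·(-0.203103) = 1.948239
t=0.640000, u=1.948239: f=0.054365 → u ← 1.948239 + 0.32·0.054365 = 1.965636
u(0.96) ≈ 1.9656

1.9656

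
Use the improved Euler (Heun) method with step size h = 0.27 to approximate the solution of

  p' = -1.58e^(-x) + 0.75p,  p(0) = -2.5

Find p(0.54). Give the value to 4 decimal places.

-4.5723

Heun: k1 = f(x_n, p_n); k2 = f(x_n + h, p_n + h·k1); p_{n+1} = p_n + (h/2)·(k1 + k2).
x=0.000000, p=-2.500000:
  k1 = f(0.000000, -2.500000) = -3.455000
  k2 = f(0.270000, -3.432850) = -3.780777
  p ← -2.500000 + (0.27/2)·(-3.455000 + (-3.780777)) = -3.476830
x=0.270000, p=-3.476830:
  k1 = f(0.270000, -3.476830) = -3.813762
  k2 = f(0.540000, -4.506546) = -4.300651
  p ← -3.476830 + (0.27/2)·(-3.813762 + (-4.300651)) = -4.572276
p(0.54) ≈ -4.5723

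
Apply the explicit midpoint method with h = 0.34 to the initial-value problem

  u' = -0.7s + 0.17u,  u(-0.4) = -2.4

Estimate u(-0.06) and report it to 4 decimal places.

Midpoint: k1 = f(s_n, u_n); k2 = f(s_n + h/2, u_n + (h/2)·k1); u_{n+1} = u_n + h·k2.
s=-0.400000, u=-2.400000:
  k1 = f(-0.400000, -2.400000) = -0.128000
  k2 = f(-0.230000, -2.421760) = -0.250699
  u ← -2.400000 + 0.34·(-0.250699) = -2.485238
u(-0.06) ≈ -2.4852

-2.4852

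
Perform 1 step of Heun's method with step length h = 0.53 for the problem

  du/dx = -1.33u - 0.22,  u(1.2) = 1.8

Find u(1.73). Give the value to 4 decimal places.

0.9029

Heun: k1 = f(x_n, u_n); k2 = f(x_n + h, u_n + h·k1); u_{n+1} = u_n + (h/2)·(k1 + k2).
x=1.200000, u=1.800000:
  k1 = f(1.200000, 1.800000) = -2.614000
  k2 = f(1.730000, 0.414580) = -0.771391
  u ← 1.800000 + (0.53/2)·(-2.614000 + (-0.771391)) = 0.902871
u(1.73) ≈ 0.9029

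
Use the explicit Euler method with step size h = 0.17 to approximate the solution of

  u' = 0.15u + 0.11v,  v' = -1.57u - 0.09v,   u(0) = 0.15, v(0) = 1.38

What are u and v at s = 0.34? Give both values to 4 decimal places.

Euler on (u,v): u_{n+1} = u_n + h·u', v_{n+1} = v_n + h·v'.
0.000000: (0.150000, 1.380000); f=(0.174300, -0.359700) → (0.179631, 1.318851)
0.170000: (0.179631, 1.318851); f=(0.172018, -0.400717) → (0.208874, 1.250729)
(u(0.34), v(0.34)) ≈ (0.2089, 1.2507)

0.2089, 1.2507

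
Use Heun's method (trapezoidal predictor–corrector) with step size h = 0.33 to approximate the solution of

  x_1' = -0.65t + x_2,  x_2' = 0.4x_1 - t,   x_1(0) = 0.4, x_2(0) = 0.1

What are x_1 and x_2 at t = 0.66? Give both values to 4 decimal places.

0.3242, -0.0117

Heun on (x_1,x_2): k1 = f(t_n, state_n); k2 = f(t_n + h, state_n + h·k1); state_{n+1} = state_n + (h/2)·(k1 + k2).
0.000000: (0.400000, 0.100000)
  k1 = (0.100000, 0.160000)
  predictor → (0.433000, 0.152800)
  k2 = (-0.061700, -0.156800)
  → (0.406320, 0.100528)
0.330000: (0.406320, 0.100528)
  k1 = (-0.113972, -0.167472)
  predictor → (0.368709, 0.045262)
  k2 = (-0.383738, -0.512517)
  → (0.324197, -0.011670)
(x_1(0.66), x_2(0.66)) ≈ (0.3242, -0.0117)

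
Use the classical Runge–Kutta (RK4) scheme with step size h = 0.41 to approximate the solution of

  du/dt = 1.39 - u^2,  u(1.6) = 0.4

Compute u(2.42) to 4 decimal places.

RK4: k1 = f(t_n, u_n); k2 = f(t_n + h/2, u_n + (h/2)·k1); k3 = f(t_n + h/2, u_n + (h/2)·k2); k4 = f(t_n + h, u_n + h·k3); u_{n+1} = u_n + (h/6)·(k1 + 2k2 + 2k3 + k4).
t=1.600000, u=0.400000:
  k1 = f(1.600000, 0.400000) = 1.230000
  k2 = f(1.805000, 0.652150) = 0.964700
  k3 = f(1.805000, 0.597764) = 1.032679
  k4 = f(2.010000, 0.823398) = 0.712015
  u ← 0.400000 + (0.41/6)·(k1 + 2k2 + 2k3 + k4) = 0.805680
t=2.010000, u=0.805680:
  k1 = f(2.010000, 0.805680) = 0.740881
  k2 = f(2.215000, 0.957560) = 0.473079
  k3 = f(2.215000, 0.902661) = 0.575204
  k4 = f(2.420000, 1.041513) = 0.305251
  u ← 0.805680 + (0.41/6)·(k1 + 2k2 + 2k3 + k4) = 1.020430
u(2.42) ≈ 1.0204

1.0204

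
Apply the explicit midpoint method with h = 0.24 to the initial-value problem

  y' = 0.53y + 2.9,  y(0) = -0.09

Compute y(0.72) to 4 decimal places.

Midpoint: k1 = f(s_n, y_n); k2 = f(s_n + h/2, y_n + (h/2)·k1); y_{n+1} = y_n + h·k2.
s=0.000000, y=-0.090000:
  k1 = f(0.000000, -0.090000) = 2.852300
  k2 = f(0.120000, 0.252276) = 3.033706
  y ← -0.090000 + 0.24·3.033706 = 0.638090
s=0.240000, y=0.638090:
  k1 = f(0.240000, 0.638090) = 3.238187
  k2 = f(0.360000, 1.026672) = 3.444136
  y ← 0.638090 + 0.24·3.444136 = 1.464682
s=0.480000, y=1.464682:
  k1 = f(0.480000, 1.464682) = 3.676282
  k2 = f(0.600000, 1.905836) = 3.910093
  y ← 1.464682 + 0.24·3.910093 = 2.403105
y(0.72) ≈ 2.4031

2.4031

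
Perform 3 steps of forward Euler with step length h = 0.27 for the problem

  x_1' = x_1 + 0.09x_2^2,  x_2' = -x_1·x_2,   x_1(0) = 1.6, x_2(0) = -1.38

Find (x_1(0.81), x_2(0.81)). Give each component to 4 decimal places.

Euler on (x_1,x_2): x_1_{n+1} = x_1_n + h·x_1', x_2_{n+1} = x_2_n + h·x_2'.
0.000000: (1.600000, -1.380000); f=(1.771396, 2.208000) → (2.078277, -0.783840)
0.270000: (2.078277, -0.783840); f=(2.133573, 1.629037) → (2.654342, -0.344000)
0.540000: (2.654342, -0.344000); f=(2.664992, 0.913094) → (3.373890, -0.097465)
(x_1(0.81), x_2(0.81)) ≈ (3.3739, -0.0975)

3.3739, -0.0975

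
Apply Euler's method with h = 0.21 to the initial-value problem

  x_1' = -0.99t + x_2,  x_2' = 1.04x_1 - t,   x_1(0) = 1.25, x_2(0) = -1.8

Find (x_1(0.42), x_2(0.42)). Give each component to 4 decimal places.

Euler on (x_1,x_2): x_1_{n+1} = x_1_n + h·x_1', x_2_{n+1} = x_2_n + h·x_2'.
0.000000: (1.250000, -1.800000); f=(-1.800000, 1.300000) → (0.872000, -1.527000)
0.210000: (0.872000, -1.527000); f=(-1.734900, 0.696880) → (0.507671, -1.380655)
(x_1(0.42), x_2(0.42)) ≈ (0.5077, -1.3807)

0.5077, -1.3807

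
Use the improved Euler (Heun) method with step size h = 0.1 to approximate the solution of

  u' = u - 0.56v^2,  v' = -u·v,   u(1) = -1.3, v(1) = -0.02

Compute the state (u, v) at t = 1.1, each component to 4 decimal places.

Heun on (u,v): k1 = f(t_n, state_n); k2 = f(t_n + h, state_n + h·k1); state_{n+1} = state_n + (h/2)·(k1 + k2).
1.000000: (-1.300000, -0.020000)
  k1 = (-1.300224, -0.026000)
  predictor → (-1.430022, -0.022600)
  k2 = (-1.430308, -0.032319)
  → (-1.436527, -0.022916)
(u(1.1), v(1.1)) ≈ (-1.4365, -0.0229)

-1.4365, -0.0229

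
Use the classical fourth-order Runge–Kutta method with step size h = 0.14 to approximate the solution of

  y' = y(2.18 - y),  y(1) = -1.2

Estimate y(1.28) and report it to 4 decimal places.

RK4: k1 = f(t_n, y_n); k2 = f(t_n + h/2, y_n + (h/2)·k1); k3 = f(t_n + h/2, y_n + (h/2)·k2); k4 = f(t_n + h, y_n + h·k3); y_{n+1} = y_n + (h/6)·(k1 + 2k2 + 2k3 + k4).
t=1.000000, y=-1.200000:
  k1 = f(1.000000, -1.200000) = -4.056000
  k2 = f(1.070000, -1.483920) = -5.436964
  k3 = f(1.070000, -1.580587) = -5.943938
  k4 = f(1.140000, -2.032151) = -8.559728
  y ← -1.200000 + (0.14/6)·(k1 + 2k2 + 2k3 + k4) = -2.025476
t=1.140000, y=-2.025476:
  k1 = f(1.140000, -2.025476) = -8.518089
  k2 = f(1.210000, -2.621742) = -12.588929
  k3 = f(1.210000, -2.906701) = -14.785517
  k4 = f(1.280000, -4.095448) = -25.700772
  y ← -2.025476 + (0.14/6)·(k1 + 2k2 + 2k3 + k4) = -4.101390
y(1.28) ≈ -4.1014

-4.1014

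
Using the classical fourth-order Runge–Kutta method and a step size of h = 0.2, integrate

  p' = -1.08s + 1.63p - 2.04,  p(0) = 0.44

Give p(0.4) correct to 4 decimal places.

RK4: k1 = f(s_n, p_n); k2 = f(s_n + h/2, p_n + (h/2)·k1); k3 = f(s_n + h/2, p_n + (h/2)·k2); k4 = f(s_n + h, p_n + h·k3); p_{n+1} = p_n + (h/6)·(k1 + 2k2 + 2k3 + k4).
s=0.000000, p=0.440000:
  k1 = f(0.000000, 0.440000) = -1.322800
  k2 = f(0.100000, 0.307720) = -1.646416
  k3 = f(0.100000, 0.275358) = -1.699166
  k4 = f(0.200000, 0.100167) = -2.092728
  p ← 0.440000 + (0.2/6)·(k1 + 2k2 + 2k3 + k4) = 0.103110
s=0.200000, p=0.103110:
  k1 = f(0.200000, 0.103110) = -2.087930
  k2 = f(0.300000, -0.105683) = -2.536263
  k3 = f(0.300000, -0.150516) = -2.609341
  k4 = f(0.400000, -0.418758) = -3.154576
  p ← 0.103110 + (0.2/6)·(k1 + 2k2 + 2k3 + k4) = -0.414680
p(0.4) ≈ -0.4147

-0.4147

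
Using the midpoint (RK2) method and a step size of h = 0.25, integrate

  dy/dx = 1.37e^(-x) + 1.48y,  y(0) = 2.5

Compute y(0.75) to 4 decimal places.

Midpoint: k1 = f(x_n, y_n); k2 = f(x_n + h/2, y_n + (h/2)·k1); y_{n+1} = y_n + h·k2.
x=0.000000, y=2.500000:
  k1 = f(0.000000, 2.500000) = 5.070000
  k2 = f(0.125000, 3.133750) = 5.846971
  y ← 2.500000 + 0.25·5.846971 = 3.961743
x=0.250000, y=3.961743:
  k1 = f(0.250000, 3.961743) = 6.930336
  k2 = f(0.375000, 4.828035) = 8.087078
  y ← 3.961743 + 0.25·8.087078 = 5.983512
x=0.500000, y=5.983512:
  k1 = f(0.500000, 5.983512) = 9.686545
  k2 = f(0.625000, 7.194330) = 11.380917
  y ← 5.983512 + 0.25·11.380917 = 8.828741
y(0.75) ≈ 8.8287

8.8287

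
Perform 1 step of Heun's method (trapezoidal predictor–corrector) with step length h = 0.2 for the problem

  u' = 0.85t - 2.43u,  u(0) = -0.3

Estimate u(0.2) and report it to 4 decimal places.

Heun: k1 = f(t_n, u_n); k2 = f(t_n + h, u_n + h·k1); u_{n+1} = u_n + (h/2)·(k1 + k2).
t=0.000000, u=-0.300000:
  k1 = f(0.000000, -0.300000) = 0.729000
  k2 = f(0.200000, -0.154200) = 0.544706
  u ← -0.300000 + (0.2/2)·(0.729000 + 0.544706) = -0.172629
u(0.2) ≈ -0.1726

-0.1726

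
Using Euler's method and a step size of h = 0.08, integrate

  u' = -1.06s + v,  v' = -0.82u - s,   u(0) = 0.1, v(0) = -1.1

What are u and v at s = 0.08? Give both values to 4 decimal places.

0.0120, -1.1066

Euler on (u,v): u_{n+1} = u_n + h·u', v_{n+1} = v_n + h·v'.
0.000000: (0.100000, -1.100000); f=(-1.100000, -0.082000) → (0.012000, -1.106560)
(u(0.08), v(0.08)) ≈ (0.0120, -1.1066)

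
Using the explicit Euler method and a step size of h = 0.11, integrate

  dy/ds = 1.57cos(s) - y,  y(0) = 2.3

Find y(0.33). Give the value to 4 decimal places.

Euler: y_{n+1} = y_n + h·f(s_n, y_n).
s=0.000000, y=2.300000: f=-0.730000 → y ← 2.300000 + 0.11·(-0.730000) = 2.219700
s=0.110000, y=2.219700: f=-0.659189 → y ← 2.219700 + 0.11·(-0.659189) = 2.147189
s=0.220000, y=2.147189: f=-0.615030 → y ← 2.147189 + 0.11·(-0.615030) = 2.079536
y(0.33) ≈ 2.0795

2.0795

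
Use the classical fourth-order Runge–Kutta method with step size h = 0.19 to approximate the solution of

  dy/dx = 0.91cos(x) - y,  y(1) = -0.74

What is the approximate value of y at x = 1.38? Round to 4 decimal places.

RK4: k1 = f(x_n, y_n); k2 = f(x_n + h/2, y_n + (h/2)·k1); k3 = f(x_n + h/2, y_n + (h/2)·k2); k4 = f(x_n + h, y_n + h·k3); y_{n+1} = y_n + (h/6)·(k1 + 2k2 + 2k3 + k4).
x=1.000000, y=-0.740000:
  k1 = f(1.000000, -0.740000) = 1.231675
  k2 = f(1.095000, -0.622991) = 1.039813
  k3 = f(1.095000, -0.641218) = 1.058040
  k4 = f(1.190000, -0.538972) = 0.877183
  y ← -0.740000 + (0.19/6)·(k1 + 2k2 + 2k3 + k4) = -0.540355
x=1.190000, y=-0.540355:
  k1 = f(1.190000, -0.540355) = 0.878566
  k2 = f(1.285000, -0.456892) = 0.713440
  k3 = f(1.285000, -0.472579) = 0.729127
  k4 = f(1.380000, -0.401821) = 0.574394
  y ← -0.540355 + (0.19/6)·(k1 + 2k2 + 2k3 + k4) = -0.402982
y(1.38) ≈ -0.4030

-0.4030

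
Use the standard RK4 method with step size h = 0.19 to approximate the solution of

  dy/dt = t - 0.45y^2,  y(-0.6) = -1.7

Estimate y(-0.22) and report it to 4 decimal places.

-2.6408

RK4: k1 = f(t_n, y_n); k2 = f(t_n + h/2, y_n + (h/2)·k1); k3 = f(t_n + h/2, y_n + (h/2)·k2); k4 = f(t_n + h, y_n + h·k3); y_{n+1} = y_n + (h/6)·(k1 + 2k2 + 2k3 + k4).
t=-0.600000, y=-1.700000:
  k1 = f(-0.600000, -1.700000) = -1.900500
  k2 = f(-0.505000, -1.880548) = -2.096407
  k3 = f(-0.505000, -1.899159) = -2.128062
  k4 = f(-0.410000, -2.104332) = -2.402695
  y ← -1.700000 + (0.19/6)·(k1 + 2k2 + 2k3 + k4) = -2.103817
t=-0.410000, y=-2.103817:
  k1 = f(-0.410000, -2.103817) = -2.401722
  k2 = f(-0.315000, -2.331981) = -2.762161
  k3 = f(-0.315000, -2.366223) = -2.834555
  k4 = f(-0.220000, -2.642383) = -3.361984
  y ← -2.103817 + (0.19/6)·(k1 + 2k2 + 2k3 + k4) = -2.640794
y(-0.22) ≈ -2.6408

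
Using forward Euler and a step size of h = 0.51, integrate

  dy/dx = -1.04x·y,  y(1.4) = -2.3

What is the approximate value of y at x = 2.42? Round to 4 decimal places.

0.0077

Euler: y_{n+1} = y_n + h·f(x_n, y_n).
x=1.400000, y=-2.300000: f=3.348800 → y ← -2.300000 + 0.51·3.348800 = -0.592112
x=1.910000, y=-0.592112: f=1.176171 → y ← -0.592112 + 0.51·1.176171 = 0.007735
y(2.42) ≈ 0.0077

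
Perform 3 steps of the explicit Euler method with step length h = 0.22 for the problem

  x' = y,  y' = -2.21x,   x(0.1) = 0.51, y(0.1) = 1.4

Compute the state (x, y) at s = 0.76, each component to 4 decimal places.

Euler on (x,y): x_{n+1} = x_n + h·x', y_{n+1} = y_n + h·y'.
0.100000: (0.510000, 1.400000); f=(1.400000, -1.127100) → (0.818000, 1.152038)
0.320000: (0.818000, 1.152038); f=(1.152038, -1.807780) → (1.071448, 0.754326)
0.540000: (1.071448, 0.754326); f=(0.754326, -2.367901) → (1.237400, 0.233388)
(x(0.76), y(0.76)) ≈ (1.2374, 0.2334)

1.2374, 0.2334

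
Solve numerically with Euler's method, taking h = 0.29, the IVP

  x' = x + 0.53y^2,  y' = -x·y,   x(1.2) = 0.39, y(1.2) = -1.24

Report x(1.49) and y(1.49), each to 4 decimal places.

0.7394, -1.0998

Euler on (x,y): x_{n+1} = x_n + h·x', y_{n+1} = y_n + h·y'.
1.200000: (0.390000, -1.240000); f=(1.204928, 0.483600) → (0.739429, -1.099756)
(x(1.49), y(1.49)) ≈ (0.7394, -1.0998)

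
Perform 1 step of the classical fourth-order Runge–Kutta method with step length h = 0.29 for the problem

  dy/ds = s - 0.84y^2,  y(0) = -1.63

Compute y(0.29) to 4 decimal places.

RK4: k1 = f(s_n, y_n); k2 = f(s_n + h/2, y_n + (h/2)·k1); k3 = f(s_n + h/2, y_n + (h/2)·k2); k4 = f(s_n + h, y_n + h·k3); y_{n+1} = y_n + (h/6)·(k1 + 2k2 + 2k3 + k4).
s=0.000000, y=-1.630000:
  k1 = f(0.000000, -1.630000) = -2.231796
  k2 = f(0.145000, -1.953610) = -3.060939
  k3 = f(0.145000, -2.073836) = -3.467669
  k4 = f(0.290000, -2.635624) = -5.545071
  y ← -1.630000 + (0.29/6)·(k1 + 2k2 + 2k3 + k4) = -2.636981
y(0.29) ≈ -2.6370

-2.6370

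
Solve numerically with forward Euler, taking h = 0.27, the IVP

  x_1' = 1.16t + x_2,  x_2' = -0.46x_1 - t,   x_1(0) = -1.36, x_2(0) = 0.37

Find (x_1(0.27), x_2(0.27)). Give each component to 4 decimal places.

-1.2601, 0.5389

Euler on (x_1,x_2): x_1_{n+1} = x_1_n + h·x_1', x_2_{n+1} = x_2_n + h·x_2'.
0.000000: (-1.360000, 0.370000); f=(0.370000, 0.625600) → (-1.260100, 0.538912)
(x_1(0.27), x_2(0.27)) ≈ (-1.2601, 0.5389)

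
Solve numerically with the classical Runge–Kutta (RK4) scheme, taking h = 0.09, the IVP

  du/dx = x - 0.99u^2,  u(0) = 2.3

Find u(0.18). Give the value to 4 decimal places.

RK4: k1 = f(x_n, u_n); k2 = f(x_n + h/2, u_n + (h/2)·k1); k3 = f(x_n + h/2, u_n + (h/2)·k2); k4 = f(x_n + h, u_n + h·k3); u_{n+1} = u_n + (h/6)·(k1 + 2k2 + 2k3 + k4).
x=0.000000, u=2.300000:
  k1 = f(0.000000, 2.300000) = -5.237100
  k2 = f(0.045000, 2.064331) = -4.173846
  k3 = f(0.045000, 2.112177) = -4.371679
  k4 = f(0.090000, 1.906549) = -3.508580
  u ← 2.300000 + (0.09/6)·(k1 + 2k2 + 2k3 + k4) = 1.912449
x=0.090000, u=1.912449:
  k1 = f(0.090000, 1.912449) = -3.530887
  k2 = f(0.135000, 1.753559) = -2.909220
  k3 = f(0.135000, 1.781534) = -3.007125
  k4 = f(0.180000, 1.641808) = -2.488578
  u ← 1.912449 + (0.09/6)·(k1 + 2k2 + 2k3 + k4) = 1.644667
u(0.18) ≈ 1.6447

1.6447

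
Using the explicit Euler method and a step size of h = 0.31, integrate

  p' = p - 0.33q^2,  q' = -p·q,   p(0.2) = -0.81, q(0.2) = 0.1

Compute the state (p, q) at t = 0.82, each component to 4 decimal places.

Euler on (p,q): p_{n+1} = p_n + h·p', q_{n+1} = q_n + h·q'.
0.200000: (-0.810000, 0.100000); f=(-0.813300, 0.081000) → (-1.062123, 0.125110)
0.510000: (-1.062123, 0.125110); f=(-1.067288, 0.132882) → (-1.392982, 0.166303)
(p(0.82), q(0.82)) ≈ (-1.3930, 0.1663)

-1.3930, 0.1663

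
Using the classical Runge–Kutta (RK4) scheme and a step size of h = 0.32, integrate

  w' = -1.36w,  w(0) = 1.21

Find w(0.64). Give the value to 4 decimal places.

RK4: k1 = f(t_n, w_n); k2 = f(t_n + h/2, w_n + (h/2)·k1); k3 = f(t_n + h/2, w_n + (h/2)·k2); k4 = f(t_n + h, w_n + h·k3); w_{n+1} = w_n + (h/6)·(k1 + 2k2 + 2k3 + k4).
t=0.000000, w=1.210000:
  k1 = f(0.000000, 1.210000) = -1.645600
  k2 = f(0.160000, 0.946704) = -1.287517
  k3 = f(0.160000, 1.003997) = -1.365436
  k4 = f(0.320000, 0.773060) = -1.051362
  w ← 1.210000 + (0.32/6)·(k1 + 2k2 + 2k3 + k4) = 0.783180
t=0.320000, w=0.783180:
  k1 = f(0.320000, 0.783180) = -1.065125
  k2 = f(0.480000, 0.612760) = -0.833354
  k3 = f(0.480000, 0.649844) = -0.883787
  k4 = f(0.640000, 0.500368) = -0.680501
  w ← 0.783180 + (0.32/6)·(k1 + 2k2 + 2k3 + k4) = 0.506918
w(0.64) ≈ 0.5069

0.5069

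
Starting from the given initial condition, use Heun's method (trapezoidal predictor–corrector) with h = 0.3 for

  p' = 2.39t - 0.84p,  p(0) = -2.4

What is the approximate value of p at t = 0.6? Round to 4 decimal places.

-1.0798

Heun: k1 = f(t_n, p_n); k2 = f(t_n + h, p_n + h·k1); p_{n+1} = p_n + (h/2)·(k1 + k2).
t=0.000000, p=-2.400000:
  k1 = f(0.000000, -2.400000) = 2.016000
  k2 = f(0.300000, -1.795200) = 2.224968
  p ← -2.400000 + (0.3/2)·(2.016000 + 2.224968) = -1.763855
t=0.300000, p=-1.763855:
  k1 = f(0.300000, -1.763855) = 2.198638
  k2 = f(0.600000, -1.104263) = 2.361581
  p ← -1.763855 + (0.3/2)·(2.198638 + 2.361581) = -1.079822
p(0.6) ≈ -1.0798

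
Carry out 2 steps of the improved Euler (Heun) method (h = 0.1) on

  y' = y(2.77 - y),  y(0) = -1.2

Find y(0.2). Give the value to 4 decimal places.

-2.9400

Heun: k1 = f(t_n, y_n); k2 = f(t_n + h, y_n + h·k1); y_{n+1} = y_n + (h/2)·(k1 + k2).
t=0.000000, y=-1.200000:
  k1 = f(0.000000, -1.200000) = -4.764000
  k2 = f(0.100000, -1.676400) = -7.453945
  y ← -1.200000 + (0.1/2)·(-4.764000 + (-7.453945)) = -1.810897
t=0.100000, y=-1.810897:
  k1 = f(0.100000, -1.810897) = -8.295534
  k2 = f(0.200000, -2.640451) = -14.286028
  y ← -1.810897 + (0.1/2)·(-8.295534 + (-14.286028)) = -2.939975
y(0.2) ≈ -2.9400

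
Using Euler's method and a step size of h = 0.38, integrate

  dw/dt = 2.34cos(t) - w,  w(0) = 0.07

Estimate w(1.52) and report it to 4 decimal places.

Euler: w_{n+1} = w_n + h·f(t_n, w_n).
t=0.000000, w=0.070000: f=2.270000 → w ← 0.070000 + 0.38·2.270000 = 0.932600
t=0.380000, w=0.932600: f=1.240475 → w ← 0.932600 + 0.38·1.240475 = 1.403981
t=0.760000, w=1.403981: f=0.292136 → w ← 1.403981 + 0.38·0.292136 = 1.514992
t=1.140000, w=1.514992: f=-0.537821 → w ← 1.514992 + 0.38·(-0.537821) = 1.310620
w(1.52) ≈ 1.3106

1.3106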